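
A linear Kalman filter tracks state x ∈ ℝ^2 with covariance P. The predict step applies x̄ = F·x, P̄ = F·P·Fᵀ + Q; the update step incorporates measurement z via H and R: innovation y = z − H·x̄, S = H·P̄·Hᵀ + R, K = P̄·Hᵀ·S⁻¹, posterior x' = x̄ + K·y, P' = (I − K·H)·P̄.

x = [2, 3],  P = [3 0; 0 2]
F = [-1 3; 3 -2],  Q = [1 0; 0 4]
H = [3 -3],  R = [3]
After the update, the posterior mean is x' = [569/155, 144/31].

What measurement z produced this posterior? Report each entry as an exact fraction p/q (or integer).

x̄ = F·x = [7, 0]
P̄ = F·P·Fᵀ + Q = [22 -21; -21 39]
S = H·P̄·Hᵀ + R = [930]
K = P̄·Hᵀ·S⁻¹ = [43/310; -6/31]
x' − x̄ = [-516/155, 144/31] = K·y
y = (KᵀK)⁻¹·Kᵀ·(x' − x̄) = [-24]
z = y + H·x̄ = [-24] + [21] = [-3]

z = [-3]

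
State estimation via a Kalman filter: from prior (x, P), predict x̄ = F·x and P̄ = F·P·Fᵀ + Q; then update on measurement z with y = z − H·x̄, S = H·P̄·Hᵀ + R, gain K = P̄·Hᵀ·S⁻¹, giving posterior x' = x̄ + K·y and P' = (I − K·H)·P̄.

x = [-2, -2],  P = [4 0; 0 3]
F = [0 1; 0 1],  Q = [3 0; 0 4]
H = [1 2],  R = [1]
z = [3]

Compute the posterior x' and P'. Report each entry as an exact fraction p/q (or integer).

x' = [14/47, 59/47]
P' = [138/47 -63/47; -63/47 40/47]

x̄ = F·x = [-2, -2]
P̄ = F·P·Fᵀ + Q = [6 3; 3 7]
y = z − H·x̄ = [9]
S = H·P̄·Hᵀ + R = [47]
K = P̄·Hᵀ·S⁻¹ = [12/47; 17/47]
x' = x̄ + K·y = [14/47, 59/47]
P' = (I − K·H)·P̄ = [138/47 -63/47; -63/47 40/47]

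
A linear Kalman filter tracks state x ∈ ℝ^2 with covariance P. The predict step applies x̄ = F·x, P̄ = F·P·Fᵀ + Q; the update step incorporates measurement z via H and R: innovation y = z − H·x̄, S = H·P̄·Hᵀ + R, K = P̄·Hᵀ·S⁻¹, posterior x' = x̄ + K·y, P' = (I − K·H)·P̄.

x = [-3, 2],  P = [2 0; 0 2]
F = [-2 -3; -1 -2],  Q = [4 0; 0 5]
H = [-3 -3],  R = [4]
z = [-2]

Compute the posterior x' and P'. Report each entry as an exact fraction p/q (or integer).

x̄ = F·x = [0, -1]
P̄ = F·P·Fᵀ + Q = [30 16; 16 15]
y = z − H·x̄ = [-5]
S = H·P̄·Hᵀ + R = [697]
K = P̄·Hᵀ·S⁻¹ = [-138/697; -93/697]
x' = x̄ + K·y = [690/697, -232/697]
P' = (I − K·H)·P̄ = [1866/697 -1682/697; -1682/697 1806/697]

x' = [690/697, -232/697]
P' = [1866/697 -1682/697; -1682/697 1806/697]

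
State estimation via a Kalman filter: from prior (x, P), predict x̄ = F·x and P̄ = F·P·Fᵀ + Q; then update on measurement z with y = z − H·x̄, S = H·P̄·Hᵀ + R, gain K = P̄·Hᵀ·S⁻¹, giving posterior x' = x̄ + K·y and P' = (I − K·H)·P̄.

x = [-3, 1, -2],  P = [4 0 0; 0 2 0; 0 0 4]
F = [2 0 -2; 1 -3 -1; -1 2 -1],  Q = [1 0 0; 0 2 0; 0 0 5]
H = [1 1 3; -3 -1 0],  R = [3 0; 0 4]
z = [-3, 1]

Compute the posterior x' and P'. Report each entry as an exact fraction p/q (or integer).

x' = [-349/665, 4843/16625, -52279/66500]
P' = [208/133 -2444/665 498/665; -2444/665 198248/16625 -47811/16625; 498/665 -47811/16625 70683/66500]

x̄ = F·x = [-2, -4, 7]
P̄ = F·P·Fᵀ + Q = [33 16 0; 16 28 -12; 0 -12 21]
y = z − H·x̄ = [-18, -9]
S = H·P̄·Hᵀ + R = [213 -155; -155 425]
K = P̄·Hᵀ·S⁻¹ = [6/133 -169/665; -419/3325 -3737/16625; 4707/13300 10461/66500]
x' = x̄ + K·y = [-349/665, 4843/16625, -52279/66500]
P' = (I − K·H)·P̄ = [208/133 -2444/665 498/665; -2444/665 198248/16625 -47811/16625; 498/665 -47811/16625 70683/66500]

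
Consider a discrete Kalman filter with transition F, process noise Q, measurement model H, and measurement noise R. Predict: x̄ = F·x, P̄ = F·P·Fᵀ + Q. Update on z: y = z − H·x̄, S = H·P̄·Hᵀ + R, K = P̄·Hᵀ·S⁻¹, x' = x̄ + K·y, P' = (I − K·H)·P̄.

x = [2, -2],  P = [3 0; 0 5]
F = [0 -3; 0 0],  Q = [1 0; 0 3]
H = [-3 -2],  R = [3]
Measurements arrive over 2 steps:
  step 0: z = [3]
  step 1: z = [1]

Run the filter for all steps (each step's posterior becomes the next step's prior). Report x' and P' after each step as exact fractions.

step 0: x' = [-108/143, -42/143], P' = [230/143 -276/143; -276/143 417/143]
step 1: x' = [-3266/12403, -1042/12403], P' = [19480/12403 -23376/12403; -23376/12403 35493/12403]

step 0: x̄ = F·x = [6, 0]
step 0: P̄ = F·P·Fᵀ + Q = [46 0; 0 3]
step 0: y = z − H·x̄ = [21]
step 0: S = H·P̄·Hᵀ + R = [429]
step 0: K = P̄·Hᵀ·S⁻¹ = [-46/143; -2/143]
step 0: x' = x̄ + K·y = [-108/143, -42/143]
step 0: P' = (I − K·H)·P̄ = [230/143 -276/143; -276/143 417/143]
step 1: x̄ = F·x = [126/143, 0]
step 1: P̄ = F·P·Fᵀ + Q = [3896/143 0; 0 3]
step 1: y = z − H·x̄ = [521/143]
step 1: S = H·P̄·Hᵀ + R = [37209/143]
step 1: K = P̄·Hᵀ·S⁻¹ = [-3896/12403; -286/12403]
step 1: x' = x̄ + K·y = [-3266/12403, -1042/12403]
step 1: P' = (I − K·H)·P̄ = [19480/12403 -23376/12403; -23376/12403 35493/12403]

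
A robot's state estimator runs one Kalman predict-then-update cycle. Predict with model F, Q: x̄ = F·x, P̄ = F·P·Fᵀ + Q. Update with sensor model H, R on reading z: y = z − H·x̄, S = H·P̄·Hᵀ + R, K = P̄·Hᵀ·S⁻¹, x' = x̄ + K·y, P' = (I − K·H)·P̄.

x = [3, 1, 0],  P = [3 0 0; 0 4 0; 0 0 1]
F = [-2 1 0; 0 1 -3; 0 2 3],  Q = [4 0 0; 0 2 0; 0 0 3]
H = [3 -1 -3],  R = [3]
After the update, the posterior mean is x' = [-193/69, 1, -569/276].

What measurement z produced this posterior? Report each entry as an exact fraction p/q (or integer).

x̄ = F·x = [-5, 1, 2]
P̄ = F·P·Fᵀ + Q = [20 4 8; 4 15 -1; 8 -1 28]
S = H·P̄·Hᵀ + R = [276]
K = P̄·Hᵀ·S⁻¹ = [8/69; 0; -59/276]
x' − x̄ = [152/69, 0, -1121/276] = K·y
y = (KᵀK)⁻¹·Kᵀ·(x' − x̄) = [19]
z = y + H·x̄ = [19] + [-22] = [-3]

z = [-3]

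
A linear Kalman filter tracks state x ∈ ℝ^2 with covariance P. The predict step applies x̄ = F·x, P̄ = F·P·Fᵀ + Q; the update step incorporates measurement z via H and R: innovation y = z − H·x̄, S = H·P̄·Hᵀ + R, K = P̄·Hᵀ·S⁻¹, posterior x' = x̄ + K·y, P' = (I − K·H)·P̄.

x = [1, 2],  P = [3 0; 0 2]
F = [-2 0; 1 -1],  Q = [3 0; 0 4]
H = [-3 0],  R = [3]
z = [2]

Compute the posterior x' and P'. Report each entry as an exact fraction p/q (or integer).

x̄ = F·x = [-2, -1]
P̄ = F·P·Fᵀ + Q = [15 -6; -6 9]
y = z − H·x̄ = [-4]
S = H·P̄·Hᵀ + R = [138]
K = P̄·Hᵀ·S⁻¹ = [-15/46; 3/23]
x' = x̄ + K·y = [-16/23, -35/23]
P' = (I − K·H)·P̄ = [15/46 -3/23; -3/23 153/23]

x' = [-16/23, -35/23]
P' = [15/46 -3/23; -3/23 153/23]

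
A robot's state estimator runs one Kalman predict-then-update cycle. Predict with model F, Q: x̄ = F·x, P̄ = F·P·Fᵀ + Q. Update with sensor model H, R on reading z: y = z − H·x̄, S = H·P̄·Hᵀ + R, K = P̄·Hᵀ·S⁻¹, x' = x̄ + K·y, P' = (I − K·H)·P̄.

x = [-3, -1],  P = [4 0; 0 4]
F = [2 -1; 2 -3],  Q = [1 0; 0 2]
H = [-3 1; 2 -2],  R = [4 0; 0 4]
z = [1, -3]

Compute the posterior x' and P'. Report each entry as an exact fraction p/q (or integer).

x̄ = F·x = [-5, -3]
P̄ = F·P·Fᵀ + Q = [21 28; 28 54]
y = z − H·x̄ = [-11, 1]
S = H·P̄·Hᵀ + R = [79 -10; -10 80]
K = P̄·Hᵀ·S⁻¹ = [-147/311 -364/1555; -146/311 -1102/1555]
x' = x̄ + K·y = [-54/1555, 2263/1555]
P' = (I − K·H)·P̄ = [1834/1555 2562/1555; 2562/1555 4766/1555]

x' = [-54/1555, 2263/1555]
P' = [1834/1555 2562/1555; 2562/1555 4766/1555]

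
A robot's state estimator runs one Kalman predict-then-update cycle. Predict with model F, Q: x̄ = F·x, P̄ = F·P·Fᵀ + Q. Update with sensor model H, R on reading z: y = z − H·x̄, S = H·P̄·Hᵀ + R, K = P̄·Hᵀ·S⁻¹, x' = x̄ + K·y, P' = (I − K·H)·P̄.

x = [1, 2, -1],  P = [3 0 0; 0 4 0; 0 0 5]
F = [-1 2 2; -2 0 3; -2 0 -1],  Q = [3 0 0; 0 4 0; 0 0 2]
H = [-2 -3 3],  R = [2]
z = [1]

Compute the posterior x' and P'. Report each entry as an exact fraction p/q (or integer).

x' = [815/356, -593/178, -1045/712]
P' = [1137/89 -162/89 1175/178; -162/89 1073/89 954/89; 1175/178 954/89 5395/356]

x̄ = F·x = [1, -5, -1]
P̄ = F·P·Fᵀ + Q = [42 36 -4; 36 61 -3; -4 -3 19]
y = z − H·x̄ = [-9]
S = H·P̄·Hᵀ + R = [1424]
K = P̄·Hᵀ·S⁻¹ = [-51/356; -33/178; 37/712]
x' = x̄ + K·y = [815/356, -593/178, -1045/712]
P' = (I − K·H)·P̄ = [1137/89 -162/89 1175/178; -162/89 1073/89 954/89; 1175/178 954/89 5395/356]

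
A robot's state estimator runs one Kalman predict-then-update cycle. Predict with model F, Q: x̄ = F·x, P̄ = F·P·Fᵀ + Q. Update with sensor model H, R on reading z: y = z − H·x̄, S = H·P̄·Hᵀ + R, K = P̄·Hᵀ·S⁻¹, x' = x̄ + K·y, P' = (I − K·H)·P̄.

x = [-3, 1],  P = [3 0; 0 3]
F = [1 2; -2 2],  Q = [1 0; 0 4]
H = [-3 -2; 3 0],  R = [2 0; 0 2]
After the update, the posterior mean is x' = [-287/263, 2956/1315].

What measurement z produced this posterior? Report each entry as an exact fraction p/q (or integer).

z = [-1, -3]

x̄ = F·x = [-1, 8]
P̄ = F·P·Fᵀ + Q = [16 6; 6 28]
S = H·P̄·Hᵀ + R = [330 -180; -180 146]
K = P̄·Hᵀ·S⁻¹ = [-2/263 84/263; -1891/3945 -123/263]
x' − x̄ = [-24/263, -7564/1315] = K·y
y = (KᵀK)⁻¹·Kᵀ·(x' − x̄) = [12, 0]
z = y + H·x̄ = [12, 0] + [-13, -3] = [-1, -3]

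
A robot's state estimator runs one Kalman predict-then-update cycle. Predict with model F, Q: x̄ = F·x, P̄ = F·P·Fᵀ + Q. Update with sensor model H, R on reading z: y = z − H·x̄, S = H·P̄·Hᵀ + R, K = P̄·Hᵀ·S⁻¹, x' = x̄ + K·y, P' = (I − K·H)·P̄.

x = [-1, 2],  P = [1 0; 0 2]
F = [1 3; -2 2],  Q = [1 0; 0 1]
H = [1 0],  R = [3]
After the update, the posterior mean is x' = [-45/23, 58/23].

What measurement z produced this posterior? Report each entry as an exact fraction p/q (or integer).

x̄ = F·x = [5, 6]
P̄ = F·P·Fᵀ + Q = [20 10; 10 13]
S = H·P̄·Hᵀ + R = [23]
K = P̄·Hᵀ·S⁻¹ = [20/23; 10/23]
x' − x̄ = [-160/23, -80/23] = K·y
y = (KᵀK)⁻¹·Kᵀ·(x' − x̄) = [-8]
z = y + H·x̄ = [-8] + [5] = [-3]

z = [-3]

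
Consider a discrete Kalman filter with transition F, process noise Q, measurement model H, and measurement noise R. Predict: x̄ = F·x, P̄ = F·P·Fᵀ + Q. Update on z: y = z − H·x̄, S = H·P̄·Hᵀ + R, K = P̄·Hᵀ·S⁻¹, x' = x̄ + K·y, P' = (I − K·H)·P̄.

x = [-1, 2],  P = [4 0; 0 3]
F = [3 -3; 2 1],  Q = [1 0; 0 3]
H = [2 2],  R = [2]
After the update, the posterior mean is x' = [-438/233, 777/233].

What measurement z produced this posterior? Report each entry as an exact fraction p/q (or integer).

z = [3]

x̄ = F·x = [-9, 0]
P̄ = F·P·Fᵀ + Q = [64 15; 15 22]
S = H·P̄·Hᵀ + R = [466]
K = P̄·Hᵀ·S⁻¹ = [79/233; 37/233]
x' − x̄ = [1659/233, 777/233] = K·y
y = (KᵀK)⁻¹·Kᵀ·(x' − x̄) = [21]
z = y + H·x̄ = [21] + [-18] = [3]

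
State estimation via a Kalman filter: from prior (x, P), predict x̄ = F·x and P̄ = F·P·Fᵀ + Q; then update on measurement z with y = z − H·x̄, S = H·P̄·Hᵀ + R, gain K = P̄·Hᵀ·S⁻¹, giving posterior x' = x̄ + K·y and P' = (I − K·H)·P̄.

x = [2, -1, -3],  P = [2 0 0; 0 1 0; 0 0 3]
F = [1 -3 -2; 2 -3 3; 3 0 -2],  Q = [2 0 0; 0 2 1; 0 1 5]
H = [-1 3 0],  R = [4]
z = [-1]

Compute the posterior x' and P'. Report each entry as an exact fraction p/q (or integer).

x' = [4563/473, 122/43, 468/43]
P' = [10225/473 305/43 654/43; 305/43 119/43 214/43; 654/43 214/43 1406/43]

x̄ = F·x = [11, -2, 12]
P̄ = F·P·Fᵀ + Q = [25 -5 18; -5 46 -5; 18 -5 35]
y = z − H·x̄ = [16]
S = H·P̄·Hᵀ + R = [473]
K = P̄·Hᵀ·S⁻¹ = [-40/473; 13/43; -3/43]
x' = x̄ + K·y = [4563/473, 122/43, 468/43]
P' = (I − K·H)·P̄ = [10225/473 305/43 654/43; 305/43 119/43 214/43; 654/43 214/43 1406/43]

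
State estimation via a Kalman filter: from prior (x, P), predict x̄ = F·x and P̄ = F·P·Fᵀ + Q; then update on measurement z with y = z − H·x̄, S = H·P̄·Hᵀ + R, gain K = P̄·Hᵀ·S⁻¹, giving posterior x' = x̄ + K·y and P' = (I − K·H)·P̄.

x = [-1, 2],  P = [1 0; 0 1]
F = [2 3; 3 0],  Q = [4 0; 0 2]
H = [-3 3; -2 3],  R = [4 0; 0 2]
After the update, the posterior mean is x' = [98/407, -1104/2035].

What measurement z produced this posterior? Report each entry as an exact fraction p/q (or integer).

z = [-2, -2]

x̄ = F·x = [4, -3]
P̄ = F·P·Fᵀ + Q = [17 6; 6 11]
S = H·P̄·Hᵀ + R = [148 111; 111 97]
K = P̄·Hᵀ·S⁻¹ = [-285/407 7/11; -876/2035 39/55]
x' − x̄ = [-1530/407, 5001/2035] = K·y
y = (KᵀK)⁻¹·Kᵀ·(x' − x̄) = [19, 15]
z = y + H·x̄ = [19, 15] + [-21, -17] = [-2, -2]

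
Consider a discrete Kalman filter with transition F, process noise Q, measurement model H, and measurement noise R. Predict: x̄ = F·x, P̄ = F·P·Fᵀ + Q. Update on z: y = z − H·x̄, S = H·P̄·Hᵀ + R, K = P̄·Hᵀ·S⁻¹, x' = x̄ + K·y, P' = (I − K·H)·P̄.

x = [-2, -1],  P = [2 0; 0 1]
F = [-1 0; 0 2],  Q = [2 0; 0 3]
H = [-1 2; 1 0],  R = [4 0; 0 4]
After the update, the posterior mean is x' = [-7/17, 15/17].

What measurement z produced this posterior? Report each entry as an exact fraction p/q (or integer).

z = [3, -2]

x̄ = F·x = [2, -2]
P̄ = F·P·Fᵀ + Q = [4 0; 0 7]
S = H·P̄·Hᵀ + R = [36 -4; -4 8]
K = P̄·Hᵀ·S⁻¹ = [-1/17 8/17; 7/17 7/34]
x' − x̄ = [-41/17, 49/17] = K·y
y = (KᵀK)⁻¹·Kᵀ·(x' − x̄) = [9, -4]
z = y + H·x̄ = [9, -4] + [-6, 2] = [3, -2]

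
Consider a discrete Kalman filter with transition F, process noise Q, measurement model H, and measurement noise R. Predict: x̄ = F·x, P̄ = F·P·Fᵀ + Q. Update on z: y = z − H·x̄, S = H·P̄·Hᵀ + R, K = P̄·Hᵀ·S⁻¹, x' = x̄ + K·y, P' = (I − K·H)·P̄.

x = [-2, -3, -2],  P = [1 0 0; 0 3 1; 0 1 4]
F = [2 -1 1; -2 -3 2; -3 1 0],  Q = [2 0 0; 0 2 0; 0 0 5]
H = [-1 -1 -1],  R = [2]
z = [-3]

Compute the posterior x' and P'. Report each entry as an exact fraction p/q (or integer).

x' = [-261/65, 321/65, 147/65]
P' = [594/65 36/65 -608/65; 36/65 469/65 -417/65; -608/65 -417/65 1041/65]

x̄ = F·x = [-3, 9, 3]
P̄ = F·P·Fᵀ + Q = [11 8 -8; 8 37 -1; -8 -1 17]
y = z − H·x̄ = [6]
S = H·P̄·Hᵀ + R = [65]
K = P̄·Hᵀ·S⁻¹ = [-11/65; -44/65; -8/65]
x' = x̄ + K·y = [-261/65, 321/65, 147/65]
P' = (I − K·H)·P̄ = [594/65 36/65 -608/65; 36/65 469/65 -417/65; -608/65 -417/65 1041/65]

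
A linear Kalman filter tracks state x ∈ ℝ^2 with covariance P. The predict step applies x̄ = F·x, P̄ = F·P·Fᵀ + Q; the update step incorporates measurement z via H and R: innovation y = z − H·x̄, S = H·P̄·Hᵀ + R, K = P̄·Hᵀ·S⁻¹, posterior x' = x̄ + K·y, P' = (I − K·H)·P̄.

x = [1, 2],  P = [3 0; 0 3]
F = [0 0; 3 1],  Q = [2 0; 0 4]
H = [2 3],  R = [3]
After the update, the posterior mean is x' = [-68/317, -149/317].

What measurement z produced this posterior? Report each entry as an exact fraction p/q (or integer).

z = [-2]

x̄ = F·x = [0, 5]
P̄ = F·P·Fᵀ + Q = [2 0; 0 34]
S = H·P̄·Hᵀ + R = [317]
K = P̄·Hᵀ·S⁻¹ = [4/317; 102/317]
x' − x̄ = [-68/317, -1734/317] = K·y
y = (KᵀK)⁻¹·Kᵀ·(x' − x̄) = [-17]
z = y + H·x̄ = [-17] + [15] = [-2]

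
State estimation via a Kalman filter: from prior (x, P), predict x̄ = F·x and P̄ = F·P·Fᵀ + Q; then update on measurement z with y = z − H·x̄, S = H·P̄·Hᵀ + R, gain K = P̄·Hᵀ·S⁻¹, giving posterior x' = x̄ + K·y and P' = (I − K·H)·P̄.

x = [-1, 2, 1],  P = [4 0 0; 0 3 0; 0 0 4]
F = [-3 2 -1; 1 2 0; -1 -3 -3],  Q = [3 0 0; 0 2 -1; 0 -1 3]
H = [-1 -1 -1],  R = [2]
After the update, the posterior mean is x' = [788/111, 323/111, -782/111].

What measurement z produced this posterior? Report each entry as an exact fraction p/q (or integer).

z = [-3]

x̄ = F·x = [6, 3, -8]
P̄ = F·P·Fᵀ + Q = [55 0 6; 0 18 -23; 6 -23 70]
S = H·P̄·Hᵀ + R = [111]
K = P̄·Hᵀ·S⁻¹ = [-61/111; 5/111; -53/111]
x' − x̄ = [122/111, -10/111, 106/111] = K·y
y = (KᵀK)⁻¹·Kᵀ·(x' − x̄) = [-2]
z = y + H·x̄ = [-2] + [-1] = [-3]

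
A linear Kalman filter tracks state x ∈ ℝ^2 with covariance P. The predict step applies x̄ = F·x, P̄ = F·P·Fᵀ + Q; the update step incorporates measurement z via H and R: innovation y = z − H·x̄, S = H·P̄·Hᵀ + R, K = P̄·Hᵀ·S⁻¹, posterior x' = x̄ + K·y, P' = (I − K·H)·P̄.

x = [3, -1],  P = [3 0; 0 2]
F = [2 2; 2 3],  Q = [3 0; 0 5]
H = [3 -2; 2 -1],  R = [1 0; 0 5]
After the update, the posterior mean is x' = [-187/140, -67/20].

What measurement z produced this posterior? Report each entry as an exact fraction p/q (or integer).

z = [3, -2]

x̄ = F·x = [4, 3]
P̄ = F·P·Fᵀ + Q = [23 24; 24 35]
S = H·P̄·Hᵀ + R = [60 40; 40 36]
K = P̄·Hᵀ·S⁻¹ = [-31/140 6/7; -4/5 5/4]
x' − x̄ = [-747/140, -127/20] = K·y
y = (KᵀK)⁻¹·Kᵀ·(x' − x̄) = [-3, -7]
z = y + H·x̄ = [-3, -7] + [6, 5] = [3, -2]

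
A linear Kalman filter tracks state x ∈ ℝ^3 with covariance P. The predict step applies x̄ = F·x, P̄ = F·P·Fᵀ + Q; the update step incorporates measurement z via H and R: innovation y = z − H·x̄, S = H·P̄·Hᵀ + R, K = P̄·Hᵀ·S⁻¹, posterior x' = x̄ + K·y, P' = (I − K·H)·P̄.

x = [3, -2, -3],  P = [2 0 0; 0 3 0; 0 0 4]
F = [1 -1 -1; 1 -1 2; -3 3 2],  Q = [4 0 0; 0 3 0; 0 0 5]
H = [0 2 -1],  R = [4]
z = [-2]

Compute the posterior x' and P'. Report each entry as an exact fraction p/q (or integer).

x' = [313/54, -383/54, -343/27]
P' = [1817/162 -1285/162 -1319/81; -1285/162 1679/162 1585/81; -1319/81 1585/81 3298/81]

x̄ = F·x = [8, -1, -21]
P̄ = F·P·Fᵀ + Q = [13 -3 -23; -3 24 1; -23 1 66]
y = z − H·x̄ = [-21]
S = H·P̄·Hᵀ + R = [162]
K = P̄·Hᵀ·S⁻¹ = [17/162; 47/162; -32/81]
x' = x̄ + K·y = [313/54, -383/54, -343/27]
P' = (I − K·H)·P̄ = [1817/162 -1285/162 -1319/81; -1285/162 1679/162 1585/81; -1319/81 1585/81 3298/81]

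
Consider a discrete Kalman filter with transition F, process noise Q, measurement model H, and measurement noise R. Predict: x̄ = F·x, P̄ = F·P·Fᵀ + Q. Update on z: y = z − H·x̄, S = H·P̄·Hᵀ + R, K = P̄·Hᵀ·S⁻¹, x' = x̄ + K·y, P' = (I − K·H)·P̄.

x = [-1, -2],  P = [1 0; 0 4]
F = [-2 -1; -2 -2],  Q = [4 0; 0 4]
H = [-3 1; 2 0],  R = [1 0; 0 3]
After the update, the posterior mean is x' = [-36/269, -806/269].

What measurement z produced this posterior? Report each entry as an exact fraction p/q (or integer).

z = [-3, -2]

x̄ = F·x = [4, 6]
P̄ = F·P·Fᵀ + Q = [12 12; 12 24]
S = H·P̄·Hᵀ + R = [61 -48; -48 51]
K = P̄·Hᵀ·S⁻¹ = [-24/269 104/269; 180/269 296/269]
x' − x̄ = [-1112/269, -2420/269] = K·y
y = (KᵀK)⁻¹·Kᵀ·(x' − x̄) = [3, -10]
z = y + H·x̄ = [3, -10] + [-6, 8] = [-3, -2]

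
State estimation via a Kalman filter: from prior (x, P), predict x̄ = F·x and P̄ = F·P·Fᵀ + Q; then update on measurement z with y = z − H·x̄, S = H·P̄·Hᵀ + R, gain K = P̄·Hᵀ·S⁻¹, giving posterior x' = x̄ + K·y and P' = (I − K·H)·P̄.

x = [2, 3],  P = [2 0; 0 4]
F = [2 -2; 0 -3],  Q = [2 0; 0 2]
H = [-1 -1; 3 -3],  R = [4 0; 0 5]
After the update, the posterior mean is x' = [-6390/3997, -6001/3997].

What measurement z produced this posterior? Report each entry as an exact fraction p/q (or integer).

z = [3, -1]

x̄ = F·x = [-2, -9]
P̄ = F·P·Fᵀ + Q = [26 24; 24 38]
S = H·P̄·Hᵀ + R = [116 36; 36 149]
K = P̄·Hᵀ·S⁻¹ = [-3833/7994 624/3997; -3863/7994 -660/3997]
x' − x̄ = [1604/3997, 29972/3997] = K·y
y = (KᵀK)⁻¹·Kᵀ·(x' − x̄) = [-8, -22]
z = y + H·x̄ = [-8, -22] + [11, 21] = [3, -1]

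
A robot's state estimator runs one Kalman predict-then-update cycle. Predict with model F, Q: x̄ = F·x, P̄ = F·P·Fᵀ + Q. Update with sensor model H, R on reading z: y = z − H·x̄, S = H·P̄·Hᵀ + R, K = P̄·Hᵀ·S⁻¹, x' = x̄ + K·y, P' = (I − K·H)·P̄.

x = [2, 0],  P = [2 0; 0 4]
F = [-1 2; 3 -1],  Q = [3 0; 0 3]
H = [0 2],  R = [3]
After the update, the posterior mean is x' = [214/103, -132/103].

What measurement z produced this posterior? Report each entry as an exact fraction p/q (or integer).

x̄ = F·x = [-2, 6]
P̄ = F·P·Fᵀ + Q = [21 -14; -14 25]
S = H·P̄·Hᵀ + R = [103]
K = P̄·Hᵀ·S⁻¹ = [-28/103; 50/103]
x' − x̄ = [420/103, -750/103] = K·y
y = (KᵀK)⁻¹·Kᵀ·(x' − x̄) = [-15]
z = y + H·x̄ = [-15] + [12] = [-3]

z = [-3]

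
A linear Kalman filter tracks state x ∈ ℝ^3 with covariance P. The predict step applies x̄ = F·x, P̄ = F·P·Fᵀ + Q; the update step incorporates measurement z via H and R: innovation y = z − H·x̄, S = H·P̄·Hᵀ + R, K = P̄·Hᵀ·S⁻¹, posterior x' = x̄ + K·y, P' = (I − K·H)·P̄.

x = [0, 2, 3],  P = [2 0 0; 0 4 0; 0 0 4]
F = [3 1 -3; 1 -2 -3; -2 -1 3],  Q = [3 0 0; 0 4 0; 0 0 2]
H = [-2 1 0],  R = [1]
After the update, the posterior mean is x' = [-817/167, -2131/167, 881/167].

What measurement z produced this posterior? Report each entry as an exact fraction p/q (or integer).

x̄ = F·x = [-7, -13, 7]
P̄ = F·P·Fᵀ + Q = [61 34 -52; 34 58 -32; -52 -32 50]
S = H·P̄·Hᵀ + R = [167]
K = P̄·Hᵀ·S⁻¹ = [-88/167; -10/167; 72/167]
x' − x̄ = [352/167, 40/167, -288/167] = K·y
y = (KᵀK)⁻¹·Kᵀ·(x' − x̄) = [-4]
z = y + H·x̄ = [-4] + [1] = [-3]

z = [-3]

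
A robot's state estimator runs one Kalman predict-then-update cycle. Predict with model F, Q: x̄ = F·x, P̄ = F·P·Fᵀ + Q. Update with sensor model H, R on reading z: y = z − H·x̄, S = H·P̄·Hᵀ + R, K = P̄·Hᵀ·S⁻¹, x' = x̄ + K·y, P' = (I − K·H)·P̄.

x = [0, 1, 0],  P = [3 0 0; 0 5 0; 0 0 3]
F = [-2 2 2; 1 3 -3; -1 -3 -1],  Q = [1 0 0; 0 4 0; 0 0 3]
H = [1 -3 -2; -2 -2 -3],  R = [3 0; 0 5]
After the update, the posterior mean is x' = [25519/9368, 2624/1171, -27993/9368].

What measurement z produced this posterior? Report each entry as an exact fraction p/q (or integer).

z = [2, -1]

x̄ = F·x = [2, 3, -3]
P̄ = F·P·Fᵀ + Q = [45 6 -30; 6 79 -39; -30 -39 54]
S = H·P̄·Hᵀ + R = [591 195; 195 207]
K = P̄·Hᵀ·S⁻¹ = [2261/9368 -2673/9368; -889/3513 -62/3513; 37/9368 -1121/9368]
x' − x̄ = [6783/9368, -889/1171, 111/9368] = K·y
y = (KᵀK)⁻¹·Kᵀ·(x' − x̄) = [3, 0]
z = y + H·x̄ = [3, 0] + [-1, -1] = [2, -1]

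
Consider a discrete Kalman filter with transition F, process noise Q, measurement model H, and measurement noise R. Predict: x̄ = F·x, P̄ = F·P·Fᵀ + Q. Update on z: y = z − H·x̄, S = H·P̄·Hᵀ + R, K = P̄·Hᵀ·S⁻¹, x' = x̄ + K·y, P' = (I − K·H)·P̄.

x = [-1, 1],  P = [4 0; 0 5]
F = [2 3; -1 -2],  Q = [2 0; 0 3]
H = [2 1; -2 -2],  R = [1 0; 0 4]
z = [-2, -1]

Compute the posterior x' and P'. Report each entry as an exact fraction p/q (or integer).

x' = [-752/399, 1541/798]
P' = [577/399 -809/399; -809/399 1312/399]

x̄ = F·x = [1, -1]
P̄ = F·P·Fᵀ + Q = [63 -38; -38 27]
y = z − H·x̄ = [-3, -1]
S = H·P̄·Hᵀ + R = [128 -78; -78 60]
K = P̄·Hᵀ·S⁻¹ = [115/133 116/399; -102/133 -503/798]
x' = x̄ + K·y = [-752/399, 1541/798]
P' = (I − K·H)·P̄ = [577/399 -809/399; -809/399 1312/399]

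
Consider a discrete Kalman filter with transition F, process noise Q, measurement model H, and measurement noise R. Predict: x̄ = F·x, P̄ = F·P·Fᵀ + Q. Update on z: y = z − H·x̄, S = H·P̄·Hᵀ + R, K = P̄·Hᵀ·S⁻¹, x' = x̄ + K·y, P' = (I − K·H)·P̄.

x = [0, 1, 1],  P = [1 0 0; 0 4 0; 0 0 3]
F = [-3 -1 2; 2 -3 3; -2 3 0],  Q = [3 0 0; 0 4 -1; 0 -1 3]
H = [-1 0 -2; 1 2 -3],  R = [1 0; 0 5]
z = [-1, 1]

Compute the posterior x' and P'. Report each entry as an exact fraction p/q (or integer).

x̄ = F·x = [1, 0, 3]
P̄ = F·P·Fᵀ + Q = [28 24 -6; 24 71 -41; -6 -41 43]
y = z − H·x̄ = [6, 9]
S = H·P̄·Hᵀ + R = [177 340; 340 1328]
K = P̄·Hᵀ·S⁻¹ = [-6651/14932 11039/59728; -5309/29864 31433/119456; -8115/29864 -11209/119456]
x' = x̄ + K·y = [-545/59728, 155481/119456, 62727/119456]
P' = (I − K·H)·P̄ = [104527/29864 -213767/59728 -91225/59728; -213767/59728 628927/119456 224385/119456; -91225/59728 224385/119456 107455/119456]

x' = [-545/59728, 155481/119456, 62727/119456]
P' = [104527/29864 -213767/59728 -91225/59728; -213767/59728 628927/119456 224385/119456; -91225/59728 224385/119456 107455/119456]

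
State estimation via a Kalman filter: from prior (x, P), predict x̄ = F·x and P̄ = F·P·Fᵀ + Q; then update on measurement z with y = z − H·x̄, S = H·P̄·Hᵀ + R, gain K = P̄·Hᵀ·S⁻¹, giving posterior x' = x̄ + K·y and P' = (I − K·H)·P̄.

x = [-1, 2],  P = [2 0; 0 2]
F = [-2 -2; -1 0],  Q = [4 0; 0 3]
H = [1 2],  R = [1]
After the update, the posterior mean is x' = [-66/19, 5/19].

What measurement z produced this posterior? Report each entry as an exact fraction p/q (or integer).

x̄ = F·x = [-2, 1]
P̄ = F·P·Fᵀ + Q = [20 4; 4 5]
S = H·P̄·Hᵀ + R = [57]
K = P̄·Hᵀ·S⁻¹ = [28/57; 14/57]
x' − x̄ = [-28/19, -14/19] = K·y
y = (KᵀK)⁻¹·Kᵀ·(x' − x̄) = [-3]
z = y + H·x̄ = [-3] + [0] = [-3]

z = [-3]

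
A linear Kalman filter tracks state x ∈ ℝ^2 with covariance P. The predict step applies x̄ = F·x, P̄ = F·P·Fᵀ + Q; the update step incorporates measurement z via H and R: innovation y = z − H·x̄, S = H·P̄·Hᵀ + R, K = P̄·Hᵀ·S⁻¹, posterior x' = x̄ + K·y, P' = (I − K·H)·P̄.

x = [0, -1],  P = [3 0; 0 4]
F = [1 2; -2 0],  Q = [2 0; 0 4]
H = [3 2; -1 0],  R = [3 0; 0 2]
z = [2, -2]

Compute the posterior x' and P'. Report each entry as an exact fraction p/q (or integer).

x' = [2606/1631, -2248/1631]
P' = [2526/1631 -3636/1631; -3636/1631 6396/1631]

x̄ = F·x = [-2, 0]
P̄ = F·P·Fᵀ + Q = [21 -6; -6 16]
y = z − H·x̄ = [8, -4]
S = H·P̄·Hᵀ + R = [184 -51; -51 23]
K = P̄·Hᵀ·S⁻¹ = [102/1631 -1263/1631; 628/1631 1818/1631]
x' = x̄ + K·y = [2606/1631, -2248/1631]
P' = (I − K·H)·P̄ = [2526/1631 -3636/1631; -3636/1631 6396/1631]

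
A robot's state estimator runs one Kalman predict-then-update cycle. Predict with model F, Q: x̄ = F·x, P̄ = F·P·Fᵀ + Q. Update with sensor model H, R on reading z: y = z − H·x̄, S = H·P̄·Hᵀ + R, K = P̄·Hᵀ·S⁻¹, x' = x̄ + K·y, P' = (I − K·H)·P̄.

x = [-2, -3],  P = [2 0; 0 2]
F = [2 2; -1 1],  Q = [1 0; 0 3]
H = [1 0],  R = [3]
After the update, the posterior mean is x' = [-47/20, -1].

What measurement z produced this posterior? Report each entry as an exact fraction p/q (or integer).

x̄ = F·x = [-10, -1]
P̄ = F·P·Fᵀ + Q = [17 0; 0 7]
S = H·P̄·Hᵀ + R = [20]
K = P̄·Hᵀ·S⁻¹ = [17/20; 0]
x' − x̄ = [153/20, 0] = K·y
y = (KᵀK)⁻¹·Kᵀ·(x' − x̄) = [9]
z = y + H·x̄ = [9] + [-10] = [-1]

z = [-1]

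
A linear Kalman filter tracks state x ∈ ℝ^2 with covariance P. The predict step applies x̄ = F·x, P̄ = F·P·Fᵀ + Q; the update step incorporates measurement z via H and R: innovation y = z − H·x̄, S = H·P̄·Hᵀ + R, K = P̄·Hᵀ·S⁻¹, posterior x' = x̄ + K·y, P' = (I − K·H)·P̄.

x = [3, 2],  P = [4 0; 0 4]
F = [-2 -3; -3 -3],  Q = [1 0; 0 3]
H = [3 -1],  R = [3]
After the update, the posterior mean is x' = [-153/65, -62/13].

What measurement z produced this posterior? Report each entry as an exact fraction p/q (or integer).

z = [-2]

x̄ = F·x = [-12, -15]
P̄ = F·P·Fᵀ + Q = [53 60; 60 75]
S = H·P̄·Hᵀ + R = [195]
K = P̄·Hᵀ·S⁻¹ = [33/65; 7/13]
x' − x̄ = [627/65, 133/13] = K·y
y = (KᵀK)⁻¹·Kᵀ·(x' − x̄) = [19]
z = y + H·x̄ = [19] + [-21] = [-2]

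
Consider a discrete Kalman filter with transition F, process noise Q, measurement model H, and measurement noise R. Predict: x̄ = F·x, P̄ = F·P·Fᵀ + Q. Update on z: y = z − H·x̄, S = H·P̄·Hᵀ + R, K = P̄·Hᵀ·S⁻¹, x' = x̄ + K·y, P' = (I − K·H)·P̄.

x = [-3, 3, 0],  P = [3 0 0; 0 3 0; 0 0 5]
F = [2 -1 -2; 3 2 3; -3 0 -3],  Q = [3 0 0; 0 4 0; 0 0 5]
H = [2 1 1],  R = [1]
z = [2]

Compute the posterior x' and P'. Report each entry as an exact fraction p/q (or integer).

x' = [-37/15, -73/15, 878/75]
P' = [16/3 -26/3 -23/15; -26/3 256/3 -1022/15; -23/15 -1022/15 10709/150]

x̄ = F·x = [-9, -3, 9]
P̄ = F·P·Fᵀ + Q = [38 -18 12; -18 88 -72; 12 -72 77]
y = z − H·x̄ = [14]
S = H·P̄·Hᵀ + R = [150]
K = P̄·Hᵀ·S⁻¹ = [7/15; -2/15; 29/150]
x' = x̄ + K·y = [-37/15, -73/15, 878/75]
P' = (I − K·H)·P̄ = [16/3 -26/3 -23/15; -26/3 256/3 -1022/15; -23/15 -1022/15 10709/150]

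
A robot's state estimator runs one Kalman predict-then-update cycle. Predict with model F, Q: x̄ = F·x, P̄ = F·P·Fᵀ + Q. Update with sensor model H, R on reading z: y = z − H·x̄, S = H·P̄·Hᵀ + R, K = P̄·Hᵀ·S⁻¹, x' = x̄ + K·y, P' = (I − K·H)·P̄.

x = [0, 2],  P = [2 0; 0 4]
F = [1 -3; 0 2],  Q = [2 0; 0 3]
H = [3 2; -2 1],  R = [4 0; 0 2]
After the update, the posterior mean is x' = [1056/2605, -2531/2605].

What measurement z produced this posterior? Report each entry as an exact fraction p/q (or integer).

z = [-1, -2]

x̄ = F·x = [-6, 4]
P̄ = F·P·Fᵀ + Q = [40 -24; -24 19]
S = H·P̄·Hᵀ + R = [152 -178; -178 277]
K = P̄·Hᵀ·S⁻¹ = [358/2605 -748/2605; 627/2605 1033/2605]
x' − x̄ = [16686/2605, -12951/2605] = K·y
y = (KᵀK)⁻¹·Kᵀ·(x' − x̄) = [9, -18]
z = y + H·x̄ = [9, -18] + [-10, 16] = [-1, -2]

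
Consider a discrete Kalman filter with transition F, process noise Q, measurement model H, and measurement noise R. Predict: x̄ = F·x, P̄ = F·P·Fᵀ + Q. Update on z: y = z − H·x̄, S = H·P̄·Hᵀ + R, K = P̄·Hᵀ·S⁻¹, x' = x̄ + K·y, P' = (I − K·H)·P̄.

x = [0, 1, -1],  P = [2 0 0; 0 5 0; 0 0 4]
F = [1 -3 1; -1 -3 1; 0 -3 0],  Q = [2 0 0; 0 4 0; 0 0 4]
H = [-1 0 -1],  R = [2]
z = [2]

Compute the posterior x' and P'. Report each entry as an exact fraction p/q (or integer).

x̄ = F·x = [-4, -4, -3]
P̄ = F·P·Fᵀ + Q = [53 47 45; 47 55 45; 45 45 49]
y = z − H·x̄ = [-5]
S = H·P̄·Hᵀ + R = [194]
K = P̄·Hᵀ·S⁻¹ = [-49/97; -46/97; -47/97]
x' = x̄ + K·y = [-143/97, -158/97, -56/97]
P' = (I − K·H)·P̄ = [339/97 51/97 -241/97; 51/97 1103/97 41/97; -241/97 41/97 335/97]

x' = [-143/97, -158/97, -56/97]
P' = [339/97 51/97 -241/97; 51/97 1103/97 41/97; -241/97 41/97 335/97]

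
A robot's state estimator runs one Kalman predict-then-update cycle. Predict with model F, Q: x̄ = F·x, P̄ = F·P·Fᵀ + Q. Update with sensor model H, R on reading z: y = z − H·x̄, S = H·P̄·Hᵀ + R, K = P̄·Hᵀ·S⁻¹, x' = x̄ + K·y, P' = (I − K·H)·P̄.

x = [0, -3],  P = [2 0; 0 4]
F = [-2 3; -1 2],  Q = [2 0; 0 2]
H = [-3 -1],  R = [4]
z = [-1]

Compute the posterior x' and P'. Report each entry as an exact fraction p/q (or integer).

x' = [95/303, -50/303]
P' = [160/303 -148/303; -148/303 652/303]

x̄ = F·x = [-9, -6]
P̄ = F·P·Fᵀ + Q = [46 28; 28 20]
y = z − H·x̄ = [-34]
S = H·P̄·Hᵀ + R = [606]
K = P̄·Hᵀ·S⁻¹ = [-83/303; -52/303]
x' = x̄ + K·y = [95/303, -50/303]
P' = (I − K·H)·P̄ = [160/303 -148/303; -148/303 652/303]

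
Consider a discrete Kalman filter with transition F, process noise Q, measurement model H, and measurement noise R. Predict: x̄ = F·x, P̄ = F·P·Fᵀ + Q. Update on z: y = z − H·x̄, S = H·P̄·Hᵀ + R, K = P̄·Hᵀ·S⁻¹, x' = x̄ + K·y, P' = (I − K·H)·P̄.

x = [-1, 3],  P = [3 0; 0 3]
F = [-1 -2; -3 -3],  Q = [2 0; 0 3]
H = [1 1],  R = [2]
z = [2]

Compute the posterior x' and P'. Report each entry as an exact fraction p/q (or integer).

x' = [-3/5, 12/5]
P' = [137/65 -93/65; -93/65 177/65]

x̄ = F·x = [-5, -6]
P̄ = F·P·Fᵀ + Q = [17 27; 27 57]
y = z − H·x̄ = [13]
S = H·P̄·Hᵀ + R = [130]
K = P̄·Hᵀ·S⁻¹ = [22/65; 42/65]
x' = x̄ + K·y = [-3/5, 12/5]
P' = (I − K·H)·P̄ = [137/65 -93/65; -93/65 177/65]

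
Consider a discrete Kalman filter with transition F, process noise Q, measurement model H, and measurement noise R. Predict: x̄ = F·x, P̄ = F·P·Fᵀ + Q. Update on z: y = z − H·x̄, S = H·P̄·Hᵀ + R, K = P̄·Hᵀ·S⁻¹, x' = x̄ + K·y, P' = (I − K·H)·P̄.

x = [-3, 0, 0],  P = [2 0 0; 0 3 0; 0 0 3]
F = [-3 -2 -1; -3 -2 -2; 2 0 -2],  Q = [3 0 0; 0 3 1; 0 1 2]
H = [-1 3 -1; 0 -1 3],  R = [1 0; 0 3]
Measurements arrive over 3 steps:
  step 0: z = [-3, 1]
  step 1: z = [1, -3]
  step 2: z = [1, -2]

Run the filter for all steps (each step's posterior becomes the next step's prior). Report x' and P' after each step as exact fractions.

step 0: x' = [-1551/2143, -46355/36431, -6049/36431], P' = [19692/2143 7596/2143 2430/2143; 7596/2143 56499/36431 22599/36431; 2430/2143 22599/36431 20702/36431]
step 1: x' = [3183249208/1908083167, 1297214853/1908083167, -1341310412/1908083167], P' = [14305907557/1908083167 5387706588/1908083167 1447443241/1908083167; 5387706588/1908083167 2369132733/1908083167 873151851/1908083167; 1447443241/1908083167 873151851/1908083167 920603447/1908083167]
step 2: x' = [109811639685455/79996433034572, 58498531762897/79996433034572, -22760894319289/79996433034572], P' = [591600437974669/79996433034572 222469531346751/79996433034572 59270729969881/79996433034572; 222469531346751/79996433034572 97903220263485/79996433034572 36016719098991/79996433034572; 59270729969881/79996433034572 36016719098991/79996433034572 38349954133821/79996433034572]

step 0: x̄ = F·x = [9, 9, -6]
step 0: P̄ = F·P·Fᵀ + Q = [36 36 -6; 36 45 1; -6 1 22]
step 0: y = z − H·x̄ = [-27, 28]
step 0: S = H·P̄·Hᵀ + R = [230 -137; -137 240]
step 0: K = P̄·Hᵀ·S⁻¹ = [666/2143 -102/2143; 17766/36431 3766/36431; 5785/36431 13169/36431]
step 0: x' = x̄ + K·y = [-1551/2143, -46355/36431, -6049/36431]
step 0: P' = (I − K·H)·P̄ = [19692/2143 7596/2143 2430/2143; 7596/2143 56499/36431 22599/36431; 2430/2143 22599/36431 20702/36431]
step 1: x̄ = F·x = [177860/36431, 183909/36431, -40636/36431]
step 1: P̄ = F·P·Fᵀ + Q = [5256707/36431 5337244/36431 -2228072/36431; 5337244/36431 5657069/36431 -2232857/36431; -2228072/36431 -2232857/36431 1164246/36431]
step 1: y = z − H·x̄ = [-378072/36431, 196524/36431]
step 1: S = H·P̄·Hᵀ + R = [34288539/36431 -30771055/36431; -30771055/36431 29641718/36431]
step 1: K = P̄·Hᵀ·S⁻¹ = [409768966/1908083167 -348458955/1908083167; 846539760/1908083167 83440940/1908083167; 251408865/1908083167 629552830/1908083167]
step 1: x' = x̄ + K·y = [3183249208/1908083167, 1297214853/1908083167, -1341310412/1908083167]
step 1: P' = (I − K·H)·P̄ = [14305907557/1908083167 5387706588/1908083167 1447443241/1908083167; 5387706588/1908083167 2369132733/1908083167 873151851/1908083167; 1447443241/1908083167 873151851/1908083167 920603447/1908083167]
step 2: x̄ = F·x = [-10802866918/1908083167, -9461556506/1908083167, 9049119240/1908083167]
step 2: P̄ = F·P·Fᵀ + Q = [221704297799/1908083167 222989285170/1908083167 -96262684432/1908083167; 222989285170/1908083167 236643374990/1908083167 -95408280853/1908083167; -96262684432/1908083167 -95408280853/1908083167 53142664422/1908083167]
step 2: y = z − H·x̄ = [28539005007/1908083167, -40425080560/1908083167]
step 2: S = H·P̄·Hᵀ + R = [1448534025532/1908083167 -1311663588300/1908083167; -1311663588300/1908083167 1293101289407/1908083167]
step 2: K = P̄·Hᵀ·S⁻¹ = [16537426095703/79996433034572 -3721445119759/19999108258643; 35223410344713/79996433034572 845578086124/19999108258643; 10429473193271/79996433034572 6586095275206/19999108258643]
step 2: x' = x̄ + K·y = [109811639685455/79996433034572, 58498531762897/79996433034572, -22760894319289/79996433034572]
step 2: P' = (I − K·H)·P̄ = [591600437974669/79996433034572 222469531346751/79996433034572 59270729969881/79996433034572; 222469531346751/79996433034572 97903220263485/79996433034572 36016719098991/79996433034572; 59270729969881/79996433034572 36016719098991/79996433034572 38349954133821/79996433034572]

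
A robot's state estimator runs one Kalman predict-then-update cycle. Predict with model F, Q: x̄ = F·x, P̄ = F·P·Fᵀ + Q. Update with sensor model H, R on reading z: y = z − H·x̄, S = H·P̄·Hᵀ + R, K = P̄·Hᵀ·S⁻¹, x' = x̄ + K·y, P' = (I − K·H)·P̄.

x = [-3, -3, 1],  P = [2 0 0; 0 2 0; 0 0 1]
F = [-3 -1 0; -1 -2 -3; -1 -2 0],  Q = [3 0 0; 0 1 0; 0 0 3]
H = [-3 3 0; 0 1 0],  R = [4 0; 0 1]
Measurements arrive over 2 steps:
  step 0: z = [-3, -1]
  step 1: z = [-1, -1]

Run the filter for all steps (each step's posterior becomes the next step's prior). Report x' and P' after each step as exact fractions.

step 0: x' = [2627/3531, -1604/3531, 12509/3531], P' = [4772/3531 3280/3531 2510/3531; 3280/3531 3320/3531 2110/3531; 2510/3531 2110/3531 24803/3531]
step 1: x' = [-33118369/47945921, -50649684/47945921, 54569285/47945921], P' = [64838086/47945921 44967290/47945921 36501982/47945921; 44967290/47945921 45869186/47945921 25929014/47945921; 36501982/47945921 25929014/47945921 240110335/47945921]

step 0: x̄ = F·x = [12, 6, 9]
step 0: P̄ = F·P·Fᵀ + Q = [23 10 10; 10 20 10; 10 10 13]
step 0: y = z − H·x̄ = [15, -7]
step 0: S = H·P̄·Hᵀ + R = [211 30; 30 21]
step 0: K = P̄·Hᵀ·S⁻¹ = [-373/1177 3280/3531; 10/1177 3320/3531; -100/1177 2110/3531]
step 0: x' = x̄ + K·y = [2627/3531, -1604/3531, 12509/3531]
step 0: P' = (I − K·H)·P̄ = [4772/3531 3280/3531 2510/3531; 3280/3531 3320/3531 2110/3531; 2510/3531 2110/3531 24803/3531]
step 1: x̄ = F·x = [-6277/3531, -36946/3531, 581/3531]
step 1: P̄ = F·P·Fᵀ + Q = [76541/3531 72836/3531 43916/3531; 72836/3531 298310/3531 51362/3531; 43916/3531 51362/3531 41765/3531]
step 1: y = z − H·x̄ = [29492/1177, 33415/3531]
step 1: S = H·P̄·Hᵀ + R = [692245/1177 225474/1177; 225474/1177 301841/3531]
step 1: K = P̄·Hᵀ·S⁻¹ = [-14903097/47945921 44967290/47945921; 676422/47945921 45869186/47945921; -7929726/47945921 25929014/47945921]
step 1: x' = x̄ + K·y = [-33118369/47945921, -50649684/47945921, 54569285/47945921]
step 1: P' = (I − K·H)·P̄ = [64838086/47945921 44967290/47945921 36501982/47945921; 44967290/47945921 45869186/47945921 25929014/47945921; 36501982/47945921 25929014/47945921 240110335/47945921]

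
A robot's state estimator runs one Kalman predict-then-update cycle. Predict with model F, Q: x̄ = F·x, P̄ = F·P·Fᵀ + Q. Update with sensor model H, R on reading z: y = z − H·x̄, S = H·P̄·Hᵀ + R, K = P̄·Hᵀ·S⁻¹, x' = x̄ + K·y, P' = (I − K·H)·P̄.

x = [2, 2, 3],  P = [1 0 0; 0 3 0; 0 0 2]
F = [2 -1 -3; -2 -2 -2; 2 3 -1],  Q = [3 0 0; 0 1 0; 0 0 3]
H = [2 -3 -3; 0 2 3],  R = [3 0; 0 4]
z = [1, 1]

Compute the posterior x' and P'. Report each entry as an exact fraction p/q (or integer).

x' = [-21130/3439, -48812/3439, 33545/3439]
P' = [27228/3439 85767/6878 -26415/3439; 85767/6878 84726/3439 -56366/3439; -26415/3439 -56366/3439 38956/3439]

x̄ = F·x = [-7, -14, 7]
P̄ = F·P·Fᵀ + Q = [28 14 1; 14 25 -18; 1 -18 36]
y = z − H·x̄ = [-6, 8]
S = H·P̄·Hᵀ + R = [160 -142; -142 212]
K = P̄·Hᵀ·S⁻¹ = [3367/6878 3261/6878; 229/3439 177/6878; -200/3439 1034/3439]
x' = x̄ + K·y = [-21130/3439, -48812/3439, 33545/3439]
P' = (I − K·H)·P̄ = [27228/3439 85767/6878 -26415/3439; 85767/6878 84726/3439 -56366/3439; -26415/3439 -56366/3439 38956/3439]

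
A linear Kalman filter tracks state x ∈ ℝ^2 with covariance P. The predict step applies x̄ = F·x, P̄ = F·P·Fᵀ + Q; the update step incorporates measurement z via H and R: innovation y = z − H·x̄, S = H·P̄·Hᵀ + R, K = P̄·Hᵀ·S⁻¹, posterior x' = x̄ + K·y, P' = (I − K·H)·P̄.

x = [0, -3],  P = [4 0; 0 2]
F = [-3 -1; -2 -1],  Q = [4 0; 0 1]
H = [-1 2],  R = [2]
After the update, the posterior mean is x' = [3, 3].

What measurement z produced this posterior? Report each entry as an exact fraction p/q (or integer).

z = [3]

x̄ = F·x = [3, 3]
P̄ = F·P·Fᵀ + Q = [42 26; 26 19]
S = H·P̄·Hᵀ + R = [16]
K = P̄·Hᵀ·S⁻¹ = [5/8; 3/4]
x' − x̄ = [0, 0] = K·y
y = (KᵀK)⁻¹·Kᵀ·(x' − x̄) = [0]
z = y + H·x̄ = [0] + [3] = [3]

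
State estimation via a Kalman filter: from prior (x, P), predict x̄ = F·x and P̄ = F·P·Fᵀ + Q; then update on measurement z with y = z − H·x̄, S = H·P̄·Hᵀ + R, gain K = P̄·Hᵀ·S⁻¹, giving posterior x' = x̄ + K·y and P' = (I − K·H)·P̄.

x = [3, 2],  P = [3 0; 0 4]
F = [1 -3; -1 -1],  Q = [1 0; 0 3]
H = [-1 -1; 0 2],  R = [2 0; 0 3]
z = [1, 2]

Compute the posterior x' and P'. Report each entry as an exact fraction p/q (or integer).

x̄ = F·x = [-3, -5]
P̄ = F·P·Fᵀ + Q = [40 9; 9 10]
y = z − H·x̄ = [-7, 12]
S = H·P̄·Hᵀ + R = [70 -38; -38 43]
K = P̄·Hᵀ·S⁻¹ = [-1423/1566 -301/783; -19/522 113/261]
x' = x̄ + K·y = [-1961/1566, 235/522]
P' = (I − K·H)·P̄ = [3749/1566 -301/522; -301/522 113/174]

x' = [-1961/1566, 235/522]
P' = [3749/1566 -301/522; -301/522 113/174]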